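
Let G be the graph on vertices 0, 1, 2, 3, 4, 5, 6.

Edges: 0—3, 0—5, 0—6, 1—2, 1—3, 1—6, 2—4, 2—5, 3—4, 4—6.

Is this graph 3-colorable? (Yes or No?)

The chromatic number is 3. The cycle 0-6-1-2-5-0 has odd length 5, so it cannot be 2-colored; at least 3 colors are needed.
3 colors suffice: color a → {0, 1, 4}; color b → {2, 3, 6}; color c → {5}.
That is already a proper 3-coloring.

Yes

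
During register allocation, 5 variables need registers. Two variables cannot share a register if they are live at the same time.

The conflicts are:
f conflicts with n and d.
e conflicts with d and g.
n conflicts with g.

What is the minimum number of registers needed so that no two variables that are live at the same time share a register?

3

The cycle e-g-n-f-d-e has odd length 5, so it cannot be 2-colored; at least 3 registers are needed.
3 registers suffice: f=2, e=3, n=1, d=1, g=2. Each listed conflict is separated.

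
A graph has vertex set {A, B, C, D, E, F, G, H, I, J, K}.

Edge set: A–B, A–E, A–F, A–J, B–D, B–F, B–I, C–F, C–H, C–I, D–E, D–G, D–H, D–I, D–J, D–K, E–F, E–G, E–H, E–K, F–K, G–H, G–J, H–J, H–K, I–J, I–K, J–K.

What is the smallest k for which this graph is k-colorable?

D, H, J, K are mutually adjacent (a clique of size 4), so at least 4 colors are needed.
4 colors suffice: A=3, B=2, C=2, D=1, E=2, F=1, G=4, H=3, I=3, J=2, K=4. No two adjacent vertices share a color.

4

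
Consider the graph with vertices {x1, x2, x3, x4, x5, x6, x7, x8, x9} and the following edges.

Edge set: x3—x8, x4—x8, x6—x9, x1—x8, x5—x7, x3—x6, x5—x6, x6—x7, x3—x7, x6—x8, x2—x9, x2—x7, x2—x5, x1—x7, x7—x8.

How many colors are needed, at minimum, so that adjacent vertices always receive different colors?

x3, x6, x7, x8 are mutually adjacent (a clique of size 4), so at least 4 colors are needed.
4 colors suffice: x1=blue, x2=blue, x3=yellow, x4=red, x5=green, x6=blue, x7=red, x8=green, x9=red. No two adjacent vertices share a color.

4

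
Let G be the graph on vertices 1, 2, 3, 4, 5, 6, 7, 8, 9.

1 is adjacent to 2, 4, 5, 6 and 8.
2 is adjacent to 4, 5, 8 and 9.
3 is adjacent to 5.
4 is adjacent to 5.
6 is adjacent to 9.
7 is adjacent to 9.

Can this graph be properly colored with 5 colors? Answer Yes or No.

The chromatic number is 4. 1, 2, 4, 5 are pairwise adjacent (a clique of size 4), so at least 4 colors are needed.
4 colors suffice: color red → {1, 3, 9}; color blue → {2, 6, 7}; color green → {5, 8}; color yellow → {4}.
Since 5 ≥ 4, a proper 5-coloring certainly exists.

Yes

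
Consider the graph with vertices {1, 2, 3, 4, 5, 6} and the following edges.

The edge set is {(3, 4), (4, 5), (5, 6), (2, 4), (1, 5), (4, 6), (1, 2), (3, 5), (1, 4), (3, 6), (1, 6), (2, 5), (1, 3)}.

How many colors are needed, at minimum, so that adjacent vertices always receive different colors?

5

1, 3, 4, 5, 6 are mutually adjacent (a clique of size 5), so at least 5 colors are needed.
A valid assignment using 5 colors: 1=green, 2=yellow, 3=yellow, 4=blue, 5=red, 6=purple. No two adjacent vertices share a color.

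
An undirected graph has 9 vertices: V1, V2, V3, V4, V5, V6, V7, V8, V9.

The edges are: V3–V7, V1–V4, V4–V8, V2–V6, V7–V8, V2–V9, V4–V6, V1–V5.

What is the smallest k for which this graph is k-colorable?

V1 and V4 are adjacent, so at least 2 colors are needed.
2 colors suffice: V1=B, V2=R, V3=B, V4=R, V5=R, V6=B, V7=R, V8=B, V9=B. Every edge joins two different colors.

2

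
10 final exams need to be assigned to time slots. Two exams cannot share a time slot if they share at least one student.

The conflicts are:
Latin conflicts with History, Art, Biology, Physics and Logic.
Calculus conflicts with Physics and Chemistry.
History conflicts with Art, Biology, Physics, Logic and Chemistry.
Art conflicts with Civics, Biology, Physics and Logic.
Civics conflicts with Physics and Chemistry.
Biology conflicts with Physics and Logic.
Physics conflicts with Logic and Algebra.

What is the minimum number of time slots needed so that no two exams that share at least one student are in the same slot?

6

Latin, History, Art, Biology, Physics, Logic are mutually in conflict, so at least 6 time slots are needed.
6 time slots suffice: time slot 1 → {Physics, Chemistry}; time slot 2 → {Calculus, Art, Algebra}; time slot 3 → {History, Civics}; time slot 4 → {Latin}; time slot 5 → {Biology}; time slot 6 → {Logic}. Each listed conflict is separated.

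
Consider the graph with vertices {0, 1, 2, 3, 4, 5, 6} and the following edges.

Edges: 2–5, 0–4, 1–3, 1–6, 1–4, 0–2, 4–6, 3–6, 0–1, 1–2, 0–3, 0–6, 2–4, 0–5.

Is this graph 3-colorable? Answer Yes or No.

No

0, 1, 3, 6 form a clique, so at least 4 colors are needed.
So 3 colors are not enough.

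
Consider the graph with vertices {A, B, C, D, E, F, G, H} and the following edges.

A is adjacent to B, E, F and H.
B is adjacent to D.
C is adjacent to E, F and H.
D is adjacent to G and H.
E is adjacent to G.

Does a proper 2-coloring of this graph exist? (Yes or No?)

No

The cycle D-H-C-E-G-D has odd length 5, so it cannot be 2-colored; at least 3 colors are needed.
So 2 colors are not enough.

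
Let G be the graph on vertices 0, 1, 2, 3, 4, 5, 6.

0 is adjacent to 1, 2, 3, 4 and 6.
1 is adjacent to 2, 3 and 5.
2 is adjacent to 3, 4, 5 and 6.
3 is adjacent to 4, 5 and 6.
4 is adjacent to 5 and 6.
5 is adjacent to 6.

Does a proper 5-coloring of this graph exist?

The chromatic number is 5. 2, 3, 4, 5, 6 are pairwise adjacent (a clique of size 5), so at least 5 colors are needed.
5 colors suffice: color a → {3}; color b → {2}; color c → {0, 5}; color d → {1, 6}; color e → {4}.
That is already a proper 5-coloring.

Yes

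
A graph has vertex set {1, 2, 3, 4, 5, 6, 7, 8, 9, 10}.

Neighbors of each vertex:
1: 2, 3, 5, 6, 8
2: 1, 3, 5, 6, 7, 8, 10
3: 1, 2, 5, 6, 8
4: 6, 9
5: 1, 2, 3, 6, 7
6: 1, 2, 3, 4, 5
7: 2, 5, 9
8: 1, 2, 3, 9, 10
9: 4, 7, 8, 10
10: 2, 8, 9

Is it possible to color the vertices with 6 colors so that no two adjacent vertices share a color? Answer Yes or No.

Yes

The chromatic number is 5. 1, 2, 3, 5, 6 form a clique, so at least 5 colors are needed.
5 colors suffice: color a → {2, 9}; color b → {3, 4, 7, 10}; color c → {5, 8}; color d → {1}; color e → {6}.
Since 6 ≥ 5, a proper 6-coloring certainly exists.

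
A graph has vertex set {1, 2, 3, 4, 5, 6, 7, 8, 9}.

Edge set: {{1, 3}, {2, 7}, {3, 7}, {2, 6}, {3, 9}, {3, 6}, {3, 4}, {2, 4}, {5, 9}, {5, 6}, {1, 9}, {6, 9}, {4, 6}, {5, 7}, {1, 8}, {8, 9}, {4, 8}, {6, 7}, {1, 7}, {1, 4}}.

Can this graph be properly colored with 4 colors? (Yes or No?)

The chromatic number is 3. 1, 4, 8 are pairwise adjacent, so at least 3 colors are needed.
One proper 3-coloring: 1=red, 2=green, 3=green, 4=blue, 5=green, 6=red, 7=blue, 8=green, 9=blue.
Since 4 ≥ 3, a proper 4-coloring certainly exists.

Yes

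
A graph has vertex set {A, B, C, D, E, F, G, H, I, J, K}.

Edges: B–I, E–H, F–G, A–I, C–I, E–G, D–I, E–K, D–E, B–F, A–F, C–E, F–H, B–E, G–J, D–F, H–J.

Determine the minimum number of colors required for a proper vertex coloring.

F and H are adjacent, so at least 2 colors are needed.
2 colors suffice: color red → {E, F, I, J}; color blue → {A, B, C, D, G, H, K}. Every edge joins two different colors.

2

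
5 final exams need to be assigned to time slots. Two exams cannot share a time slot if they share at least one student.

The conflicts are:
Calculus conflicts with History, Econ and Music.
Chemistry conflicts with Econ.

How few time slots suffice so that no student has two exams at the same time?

Calculus and Music conflict, so at least 2 time slots are needed.
2 time slots suffice: time slot 1 → {Calculus, Chemistry}; time slot 2 → {History, Econ, Music}. No two conflicting exams share a time slot.

2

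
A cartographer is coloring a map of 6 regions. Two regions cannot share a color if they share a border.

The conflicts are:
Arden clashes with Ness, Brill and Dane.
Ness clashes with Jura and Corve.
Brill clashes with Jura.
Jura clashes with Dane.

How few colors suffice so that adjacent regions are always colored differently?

2

Arden and Dane conflict, so at least 2 colors are needed.
One proper 2-coloring: Arden=1, Ness=2, Brill=2, Jura=1, Corve=1, Dane=2. No two conflicting regions share a color.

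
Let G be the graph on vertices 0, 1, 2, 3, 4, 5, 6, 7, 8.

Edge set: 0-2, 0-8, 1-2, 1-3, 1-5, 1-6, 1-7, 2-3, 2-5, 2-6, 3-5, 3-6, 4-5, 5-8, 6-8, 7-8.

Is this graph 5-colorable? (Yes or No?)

Yes

The chromatic number is 4. 1, 2, 3, 5 are mutually adjacent (a clique of size 4), so at least 4 colors are needed.
4 colors suffice: color red → {2, 4, 8}; color blue → {0, 5, 6, 7}; color green → {1}; color yellow → {3}.
Since 5 ≥ 4, a proper 5-coloring certainly exists.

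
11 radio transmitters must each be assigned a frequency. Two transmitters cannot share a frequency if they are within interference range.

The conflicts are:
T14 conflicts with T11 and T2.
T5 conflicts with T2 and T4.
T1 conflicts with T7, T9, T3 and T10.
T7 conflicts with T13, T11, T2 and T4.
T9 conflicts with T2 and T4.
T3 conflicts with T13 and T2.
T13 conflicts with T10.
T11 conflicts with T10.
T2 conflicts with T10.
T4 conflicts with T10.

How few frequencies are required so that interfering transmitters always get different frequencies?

2

T7 and T4 conflict, so at least 2 frequencies are needed.
2 frequencies suffice: frequency 1 → {T1, T13, T11, T2, T4}; frequency 2 → {T14, T5, T7, T9, T3, T10}. Every pair that conflicts lands in different frequencies.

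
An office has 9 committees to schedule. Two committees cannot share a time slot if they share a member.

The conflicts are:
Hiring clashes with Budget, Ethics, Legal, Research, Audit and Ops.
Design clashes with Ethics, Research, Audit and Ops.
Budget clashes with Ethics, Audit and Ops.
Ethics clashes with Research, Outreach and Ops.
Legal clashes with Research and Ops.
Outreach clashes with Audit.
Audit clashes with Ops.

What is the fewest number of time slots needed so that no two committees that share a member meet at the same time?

4

Hiring, Budget, Ethics, Ops all conflict with each other, so at least 4 time slots are needed.
4 time slots suffice: time slot 1 → {Ethics, Legal, Audit}; time slot 2 → {Research, Outreach, Ops}; time slot 3 → {Hiring, Design}; time slot 4 → {Budget}. Every pair that conflicts lands in different time slots.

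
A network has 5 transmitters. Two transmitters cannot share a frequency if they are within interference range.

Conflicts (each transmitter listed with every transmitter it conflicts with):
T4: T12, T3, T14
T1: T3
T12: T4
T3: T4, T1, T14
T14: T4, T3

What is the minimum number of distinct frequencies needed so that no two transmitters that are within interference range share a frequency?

3

T4, T3, T14 all conflict with each other, so at least 3 frequencies are needed.
A valid assignment using 3 frequencies: T4=1, T1=1, T12=2, T3=2, T14=3. No two conflicting transmitters share a frequency.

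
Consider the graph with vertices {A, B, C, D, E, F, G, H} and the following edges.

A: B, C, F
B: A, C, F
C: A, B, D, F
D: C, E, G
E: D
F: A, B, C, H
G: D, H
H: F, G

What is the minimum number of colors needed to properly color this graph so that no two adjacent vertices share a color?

4

A, B, C, F are pairwise adjacent (a clique of size 4), so at least 4 colors are needed.
4 colors suffice: A=4, B=3, C=1, D=2, E=1, F=2, G=1, H=3. Each edge has distinct colors on its endpoints.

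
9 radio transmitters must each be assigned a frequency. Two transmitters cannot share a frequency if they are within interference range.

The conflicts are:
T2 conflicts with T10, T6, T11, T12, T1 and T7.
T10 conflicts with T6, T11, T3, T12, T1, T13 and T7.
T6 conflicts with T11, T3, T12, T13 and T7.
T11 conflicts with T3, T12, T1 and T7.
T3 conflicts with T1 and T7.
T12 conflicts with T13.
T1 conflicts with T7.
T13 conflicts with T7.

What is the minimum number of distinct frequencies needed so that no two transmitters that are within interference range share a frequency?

5

T10, T11, T3, T1, T7 are mutually in conflict, so at least 5 frequencies are needed.
5 frequencies suffice: frequency 1 → {T10}; frequency 2 → {T12, T7}; frequency 3 → {T11, T13}; frequency 4 → {T6, T1}; frequency 5 → {T2, T3}. Every pair that conflicts lands in different frequencies.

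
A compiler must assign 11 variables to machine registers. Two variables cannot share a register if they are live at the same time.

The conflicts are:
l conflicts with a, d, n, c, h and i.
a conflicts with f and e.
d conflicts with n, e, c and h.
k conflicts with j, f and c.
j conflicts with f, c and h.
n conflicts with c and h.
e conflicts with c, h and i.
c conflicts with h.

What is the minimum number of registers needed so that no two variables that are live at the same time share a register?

l, d, n, c, h are mutually in conflict, so at least 5 registers are needed.
Using 5 registers: l=3, a=1, d=4, k=2, j=3, n=5, f=4, e=3, c=1, h=2, i=1. Every pair that conflicts lands in different registers.

5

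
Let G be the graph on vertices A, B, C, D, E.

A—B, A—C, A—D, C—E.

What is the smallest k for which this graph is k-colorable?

2

A and C are adjacent, so at least 2 colors are needed.
One proper 2-coloring: A=1, B=2, C=2, D=2, E=1. No two adjacent vertices share a color.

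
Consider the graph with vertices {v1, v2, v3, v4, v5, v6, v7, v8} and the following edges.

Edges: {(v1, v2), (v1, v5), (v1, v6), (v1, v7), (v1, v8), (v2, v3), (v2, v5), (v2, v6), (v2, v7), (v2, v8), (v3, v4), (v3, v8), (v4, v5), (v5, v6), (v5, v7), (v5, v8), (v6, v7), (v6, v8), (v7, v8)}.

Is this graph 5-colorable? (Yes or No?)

No

v1, v2, v5, v6, v7, v8 are pairwise adjacent (a clique of size 6), so at least 6 colors are needed.
So 5 colors are not enough.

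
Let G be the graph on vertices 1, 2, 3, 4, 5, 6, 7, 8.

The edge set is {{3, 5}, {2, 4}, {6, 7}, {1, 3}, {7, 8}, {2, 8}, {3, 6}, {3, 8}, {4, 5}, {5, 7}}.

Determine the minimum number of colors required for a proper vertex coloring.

3

The cycle 2-4-5-3-8-2 has odd length 5, so it cannot be 2-colored; at least 3 colors are needed.
3 colors suffice: color red → {3, 4, 7}; color blue → {1, 5, 6, 8}; color green → {2}. Every edge joins two different colors.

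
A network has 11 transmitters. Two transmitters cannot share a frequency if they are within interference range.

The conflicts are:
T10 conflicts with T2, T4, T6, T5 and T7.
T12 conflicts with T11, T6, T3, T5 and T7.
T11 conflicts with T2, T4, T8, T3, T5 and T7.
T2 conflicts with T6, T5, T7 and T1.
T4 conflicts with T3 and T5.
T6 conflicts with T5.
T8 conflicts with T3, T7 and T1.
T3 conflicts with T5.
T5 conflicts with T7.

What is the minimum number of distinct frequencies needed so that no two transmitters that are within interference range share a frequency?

T10, T2, T5, T7 pairwise conflict, so at least 4 frequencies are needed.
4 frequencies suffice: T10=2, T12=4, T11=2, T2=4, T4=4, T6=3, T8=1, T3=3, T5=1, T7=3, T1=2. No two conflicting transmitters share a frequency.

4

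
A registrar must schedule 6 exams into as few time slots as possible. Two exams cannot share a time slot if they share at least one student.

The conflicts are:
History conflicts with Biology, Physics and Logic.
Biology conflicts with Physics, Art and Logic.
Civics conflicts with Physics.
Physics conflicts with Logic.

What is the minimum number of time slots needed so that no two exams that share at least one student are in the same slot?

4

History, Biology, Physics, Logic are mutually in conflict, so at least 4 time slots are needed.
Using 4 time slots: History=4, Biology=1, Civics=1, Physics=2, Art=2, Logic=3. Each listed conflict is separated.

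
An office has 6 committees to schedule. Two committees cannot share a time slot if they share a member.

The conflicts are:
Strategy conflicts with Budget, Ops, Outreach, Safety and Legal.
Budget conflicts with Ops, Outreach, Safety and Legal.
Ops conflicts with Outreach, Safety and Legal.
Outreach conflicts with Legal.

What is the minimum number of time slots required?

Strategy, Budget, Ops, Outreach, Legal all conflict with each other, so at least 5 time slots are needed.
5 time slots suffice: time slot 1 → {Budget}; time slot 2 → {Ops}; time slot 3 → {Strategy}; time slot 4 → {Outreach, Safety}; time slot 5 → {Legal}. No two conflicting committees share a time slot.

5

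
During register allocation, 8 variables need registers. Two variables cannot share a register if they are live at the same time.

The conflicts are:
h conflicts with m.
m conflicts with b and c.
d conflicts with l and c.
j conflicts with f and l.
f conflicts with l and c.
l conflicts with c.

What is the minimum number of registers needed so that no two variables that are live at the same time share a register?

3

j, f, l are mutually in conflict, so at least 3 registers are needed.
3 registers suffice: register 1 → {h, j, b, c}; register 2 → {m, l}; register 3 → {d, f}. No two conflicting variables share a register.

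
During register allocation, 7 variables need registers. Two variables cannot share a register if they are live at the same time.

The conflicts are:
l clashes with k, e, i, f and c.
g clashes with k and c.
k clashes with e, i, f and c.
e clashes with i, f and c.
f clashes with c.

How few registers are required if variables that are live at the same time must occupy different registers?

5

l, k, e, f, c are mutually in conflict, so at least 5 registers are needed.
A valid assignment using 5 registers: l=3, g=3, k=1, e=4, i=2, f=5, c=2. Each listed conflict is separated.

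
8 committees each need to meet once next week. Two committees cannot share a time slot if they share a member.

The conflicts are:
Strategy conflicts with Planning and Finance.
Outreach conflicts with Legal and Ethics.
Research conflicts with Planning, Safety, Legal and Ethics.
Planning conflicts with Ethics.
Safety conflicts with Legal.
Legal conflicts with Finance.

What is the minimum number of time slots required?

3

Research, Safety, Legal are mutually in conflict, so at least 3 time slots are needed.
A valid assignment using 3 time slots: Strategy=3, Outreach=1, Research=1, Planning=2, Safety=3, Legal=2, Ethics=3, Finance=1. No two conflicting committees share a time slot.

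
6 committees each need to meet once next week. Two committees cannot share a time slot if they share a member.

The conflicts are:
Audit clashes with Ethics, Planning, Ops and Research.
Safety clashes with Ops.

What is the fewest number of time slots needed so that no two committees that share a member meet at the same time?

2

Safety and Ops conflict, so at least 2 time slots are needed.
2 time slots suffice: time slot 1 → {Audit, Safety}; time slot 2 → {Ethics, Planning, Ops, Research}. Every pair that conflicts lands in different time slots.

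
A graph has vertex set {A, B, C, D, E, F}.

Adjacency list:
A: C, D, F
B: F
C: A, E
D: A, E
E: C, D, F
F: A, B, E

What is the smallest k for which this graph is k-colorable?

B and F are adjacent, so at least 2 colors are needed.
2 colors suffice: color red → {C, D, F}; color blue → {A, B, E}. No two adjacent vertices share a color.

2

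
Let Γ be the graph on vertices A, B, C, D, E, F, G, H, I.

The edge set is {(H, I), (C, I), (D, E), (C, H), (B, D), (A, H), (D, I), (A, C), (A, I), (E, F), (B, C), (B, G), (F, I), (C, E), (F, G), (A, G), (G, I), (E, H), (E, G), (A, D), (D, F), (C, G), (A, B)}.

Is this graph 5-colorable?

Yes

The chromatic number is 4. A, C, H, I are mutually adjacent (a clique of size 4), so at least 4 colors are needed.
4 colors suffice: color red → {A, F}; color blue → {C, D}; color green → {G, H}; color yellow → {B, E, I}.
Since 5 ≥ 4, a proper 5-coloring certainly exists.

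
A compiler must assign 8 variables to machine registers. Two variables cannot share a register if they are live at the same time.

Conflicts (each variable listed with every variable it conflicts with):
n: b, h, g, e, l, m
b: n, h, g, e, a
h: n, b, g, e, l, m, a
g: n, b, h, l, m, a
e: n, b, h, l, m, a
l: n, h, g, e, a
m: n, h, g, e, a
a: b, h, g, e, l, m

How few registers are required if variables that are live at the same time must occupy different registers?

4

h, e, l, a pairwise conflict, so at least 4 registers are needed.
4 registers suffice: register 1 → {h}; register 2 → {g, e}; register 3 → {n, a}; register 4 → {b, l, m}. Every pair that conflicts lands in different registers.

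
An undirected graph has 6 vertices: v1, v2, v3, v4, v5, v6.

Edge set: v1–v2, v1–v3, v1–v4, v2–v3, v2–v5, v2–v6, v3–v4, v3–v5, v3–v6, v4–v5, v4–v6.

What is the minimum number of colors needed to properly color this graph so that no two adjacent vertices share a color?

v3, v4, v5 are pairwise adjacent, so at least 3 colors are needed.
3 colors suffice: color 1 → {v3}; color 2 → {v2, v4}; color 3 → {v1, v5, v6}. No two adjacent vertices share a color.

3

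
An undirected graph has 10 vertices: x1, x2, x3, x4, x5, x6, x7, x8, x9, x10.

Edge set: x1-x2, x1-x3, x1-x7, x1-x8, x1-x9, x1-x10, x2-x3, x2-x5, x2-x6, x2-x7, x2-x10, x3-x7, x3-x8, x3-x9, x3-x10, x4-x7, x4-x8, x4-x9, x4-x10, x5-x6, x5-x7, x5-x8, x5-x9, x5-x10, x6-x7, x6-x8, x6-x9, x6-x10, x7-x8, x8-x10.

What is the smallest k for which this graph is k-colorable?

4

x1, x2, x3, x7 form a clique, so at least 4 colors are needed.
One proper 4-coloring: x1=4, x2=2, x3=3, x4=3, x5=3, x6=4, x7=1, x8=2, x9=1, x10=1. No two adjacent vertices share a color.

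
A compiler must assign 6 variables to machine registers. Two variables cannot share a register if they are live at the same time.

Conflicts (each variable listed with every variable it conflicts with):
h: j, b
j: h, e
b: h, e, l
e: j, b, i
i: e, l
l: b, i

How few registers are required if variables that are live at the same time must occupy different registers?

b and e conflict, so at least 2 registers are needed.
2 registers suffice: register 1 → {j, b, i}; register 2 → {h, e, l}. No two conflicting variables share a register.

2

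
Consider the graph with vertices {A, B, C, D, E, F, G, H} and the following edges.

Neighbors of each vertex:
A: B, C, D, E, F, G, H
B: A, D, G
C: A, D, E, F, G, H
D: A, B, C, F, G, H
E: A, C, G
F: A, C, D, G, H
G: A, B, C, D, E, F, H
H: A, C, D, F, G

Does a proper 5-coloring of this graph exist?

A, C, D, F, G, H form a clique, so at least 6 colors are needed.
So 5 colors are not enough.

No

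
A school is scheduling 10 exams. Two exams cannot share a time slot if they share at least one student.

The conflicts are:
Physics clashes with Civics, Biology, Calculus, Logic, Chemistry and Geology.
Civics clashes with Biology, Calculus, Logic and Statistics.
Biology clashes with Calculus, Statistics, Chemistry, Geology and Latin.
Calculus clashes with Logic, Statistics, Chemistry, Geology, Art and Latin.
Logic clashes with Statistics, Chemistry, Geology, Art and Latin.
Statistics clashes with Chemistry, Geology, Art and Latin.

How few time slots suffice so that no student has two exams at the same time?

Calculus, Logic, Statistics, Geology are mutually in conflict, so at least 4 time slots are needed.
4 time slots suffice: time slot 1 → {Calculus}; time slot 2 → {Physics, Statistics}; time slot 3 → {Biology, Logic}; time slot 4 → {Civics, Chemistry, Geology, Art, Latin}. No two conflicting exams share a time slot.

4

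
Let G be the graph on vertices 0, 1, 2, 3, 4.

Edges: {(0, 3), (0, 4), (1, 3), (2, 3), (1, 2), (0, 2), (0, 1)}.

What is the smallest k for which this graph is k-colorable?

0, 1, 2, 3 form a clique, so at least 4 colors are needed.
4 colors suffice: color a → {0}; color b → {1, 4}; color c → {3}; color d → {2}. Each edge has distinct colors on its endpoints.

4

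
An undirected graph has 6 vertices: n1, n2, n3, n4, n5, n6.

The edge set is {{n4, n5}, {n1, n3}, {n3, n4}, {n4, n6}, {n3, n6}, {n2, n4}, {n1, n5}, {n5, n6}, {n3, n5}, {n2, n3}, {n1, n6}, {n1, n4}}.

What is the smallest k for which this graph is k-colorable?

n1, n3, n4, n5, n6 are pairwise adjacent (a clique of size 5), so at least 5 colors are needed.
5 colors suffice: color 1 → {n4}; color 2 → {n3}; color 3 → {n2, n5}; color 4 → {n1}; color 5 → {n6}. Every edge joins two different colors.

5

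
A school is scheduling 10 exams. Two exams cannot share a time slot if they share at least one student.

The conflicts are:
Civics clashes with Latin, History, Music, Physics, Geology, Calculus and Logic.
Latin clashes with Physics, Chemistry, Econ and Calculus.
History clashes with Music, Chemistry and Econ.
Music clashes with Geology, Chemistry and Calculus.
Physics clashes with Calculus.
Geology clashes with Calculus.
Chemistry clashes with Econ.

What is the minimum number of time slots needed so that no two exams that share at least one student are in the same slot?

4

Civics, Latin, Physics, Calculus all conflict with each other, so at least 4 time slots are needed.
4 time slots suffice: time slot 1 → {Civics, Chemistry}; time slot 2 → {History, Calculus, Logic}; time slot 3 → {Latin, Music}; time slot 4 → {Physics, Geology, Econ}. Every pair that conflicts lands in different time slots.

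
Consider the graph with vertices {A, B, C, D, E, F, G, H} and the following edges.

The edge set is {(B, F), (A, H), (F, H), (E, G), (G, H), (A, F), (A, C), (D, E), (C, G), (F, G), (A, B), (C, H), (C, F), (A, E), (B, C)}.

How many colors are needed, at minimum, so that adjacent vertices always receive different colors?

C, F, G, H are pairwise adjacent (a clique of size 4), so at least 4 colors are needed.
4 colors suffice: color 1 → {C, E}; color 2 → {D, F}; color 3 → {A, G}; color 4 → {B, H}. Each edge has distinct colors on its endpoints.

4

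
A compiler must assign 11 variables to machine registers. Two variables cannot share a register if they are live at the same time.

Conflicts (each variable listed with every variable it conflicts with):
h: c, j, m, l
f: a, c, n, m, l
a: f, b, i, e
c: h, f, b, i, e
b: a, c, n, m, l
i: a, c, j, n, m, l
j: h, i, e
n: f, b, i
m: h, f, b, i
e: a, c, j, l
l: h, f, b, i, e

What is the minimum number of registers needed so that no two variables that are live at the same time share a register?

i and n conflict, so at least 2 registers are needed.
2 registers suffice: register 1 → {h, f, b, i, e}; register 2 → {a, c, j, n, m, l}. Each listed conflict is separated.

2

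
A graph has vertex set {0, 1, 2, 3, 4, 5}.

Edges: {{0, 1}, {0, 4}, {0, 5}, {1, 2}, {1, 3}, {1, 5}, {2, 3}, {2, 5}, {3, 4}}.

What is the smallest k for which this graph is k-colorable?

3

0, 1, 5 form a triangle, so at least 3 colors are needed.
A valid assignment using 3 colors: 0=blue, 1=red, 2=blue, 3=green, 4=red, 5=green. No two adjacent vertices share a color.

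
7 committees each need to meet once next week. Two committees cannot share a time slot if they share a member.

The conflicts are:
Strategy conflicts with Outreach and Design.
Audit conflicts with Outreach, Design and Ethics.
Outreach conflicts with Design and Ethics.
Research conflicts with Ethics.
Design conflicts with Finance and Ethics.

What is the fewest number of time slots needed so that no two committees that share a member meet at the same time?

Audit, Outreach, Design, Ethics pairwise conflict, so at least 4 time slots are needed.
A valid assignment using 4 time slots: Strategy=2, Audit=4, Outreach=3, Research=1, Design=1, Finance=2, Ethics=2. Every pair that conflicts lands in different time slots.

4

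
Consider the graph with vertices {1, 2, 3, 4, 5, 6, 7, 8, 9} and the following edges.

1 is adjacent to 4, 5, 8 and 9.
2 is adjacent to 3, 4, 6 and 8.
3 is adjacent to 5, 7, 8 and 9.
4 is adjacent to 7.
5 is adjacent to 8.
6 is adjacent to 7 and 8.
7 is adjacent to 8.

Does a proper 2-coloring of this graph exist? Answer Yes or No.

2, 3, 8 are pairwise adjacent, so at least 3 colors are needed.
So 2 colors are not enough.

No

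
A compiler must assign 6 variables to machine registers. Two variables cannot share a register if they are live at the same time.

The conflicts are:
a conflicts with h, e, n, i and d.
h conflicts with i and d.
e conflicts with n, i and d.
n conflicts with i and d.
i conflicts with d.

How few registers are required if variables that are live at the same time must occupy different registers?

a, e, n, i, d all conflict with each other, so at least 5 registers are needed.
5 registers suffice: a=1, h=4, e=4, n=5, i=3, d=2. No two conflicting variables share a register.

5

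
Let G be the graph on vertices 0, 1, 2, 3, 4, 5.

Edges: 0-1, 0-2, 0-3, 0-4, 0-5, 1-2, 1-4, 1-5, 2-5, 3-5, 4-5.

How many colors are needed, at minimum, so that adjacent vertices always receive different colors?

4

0, 1, 4, 5 are mutually adjacent (a clique of size 4), so at least 4 colors are needed.
One proper 4-coloring: 0=blue, 1=green, 2=yellow, 3=green, 4=yellow, 5=red. Every edge joins two different colors.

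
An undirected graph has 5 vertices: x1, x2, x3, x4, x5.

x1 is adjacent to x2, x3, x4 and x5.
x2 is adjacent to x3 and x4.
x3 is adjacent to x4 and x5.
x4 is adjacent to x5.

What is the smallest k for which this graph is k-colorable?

x1, x3, x4, x5 form a clique, so at least 4 colors are needed.
4 colors suffice: x1=1, x2=4, x3=3, x4=2, x5=4. Every edge joins two different colors.

4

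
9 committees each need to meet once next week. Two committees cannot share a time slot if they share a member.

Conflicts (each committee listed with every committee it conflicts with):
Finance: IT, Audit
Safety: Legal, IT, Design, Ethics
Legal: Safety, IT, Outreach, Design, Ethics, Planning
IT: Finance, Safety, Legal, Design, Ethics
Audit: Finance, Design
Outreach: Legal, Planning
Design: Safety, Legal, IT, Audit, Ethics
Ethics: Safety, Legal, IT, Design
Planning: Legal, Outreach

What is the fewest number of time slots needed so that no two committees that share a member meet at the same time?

5

Safety, Legal, IT, Design, Ethics are mutually in conflict, so at least 5 time slots are needed.
A valid assignment using 5 time slots: Finance=2, Safety=5, Legal=1, IT=3, Audit=1, Outreach=3, Design=2, Ethics=4, Planning=2. No two conflicting committees share a time slot.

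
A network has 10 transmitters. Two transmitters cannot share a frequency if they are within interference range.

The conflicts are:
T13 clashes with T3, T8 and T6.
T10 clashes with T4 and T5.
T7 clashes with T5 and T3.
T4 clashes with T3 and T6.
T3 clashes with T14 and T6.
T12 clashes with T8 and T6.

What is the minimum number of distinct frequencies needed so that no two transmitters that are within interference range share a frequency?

3

T4, T3, T6 pairwise conflict, so at least 3 frequencies are needed.
3 frequencies suffice: T13=3, T10=1, T7=2, T4=3, T5=3, T3=1, T12=1, T14=2, T8=2, T6=2. Every pair that conflicts lands in different frequencies.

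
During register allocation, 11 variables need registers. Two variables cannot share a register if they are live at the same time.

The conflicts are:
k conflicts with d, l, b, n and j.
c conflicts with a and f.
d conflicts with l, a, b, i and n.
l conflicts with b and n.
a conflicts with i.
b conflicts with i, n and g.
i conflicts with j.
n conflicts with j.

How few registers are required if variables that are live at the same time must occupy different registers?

k, d, l, b, n all conflict with each other, so at least 5 registers are needed.
5 registers suffice: register 1 → {c, d, g, j}; register 2 → {a, b, f}; register 3 → {i, n}; register 4 → {k}; register 5 → {l}. No two conflicting variables share a register.

5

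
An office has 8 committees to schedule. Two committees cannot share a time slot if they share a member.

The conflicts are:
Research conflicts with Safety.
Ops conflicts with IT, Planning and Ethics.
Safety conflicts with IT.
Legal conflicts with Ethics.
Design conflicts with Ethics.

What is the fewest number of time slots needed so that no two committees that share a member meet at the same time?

Ops and IT conflict, so at least 2 time slots are needed.
2 time slots suffice: Research=1, Ops=2, Safety=2, IT=1, Planning=1, Legal=2, Design=2, Ethics=1. Each listed conflict is separated.

2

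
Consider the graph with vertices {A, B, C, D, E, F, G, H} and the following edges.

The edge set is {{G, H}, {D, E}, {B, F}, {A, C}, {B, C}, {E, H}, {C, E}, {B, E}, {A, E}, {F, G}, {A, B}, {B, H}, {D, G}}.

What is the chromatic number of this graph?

A, B, C, E form a clique, so at least 4 colors are needed.
A valid assignment using 4 colors: A=yellow, B=red, C=green, D=green, E=blue, F=blue, G=red, H=green. No two adjacent vertices share a color.

4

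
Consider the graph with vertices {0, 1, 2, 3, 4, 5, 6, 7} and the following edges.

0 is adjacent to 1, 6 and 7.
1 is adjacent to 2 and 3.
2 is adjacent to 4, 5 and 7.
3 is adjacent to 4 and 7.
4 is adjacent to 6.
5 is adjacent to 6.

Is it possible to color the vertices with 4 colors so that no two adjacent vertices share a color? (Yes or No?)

Yes

The chromatic number is 3. The cycle 0-7-2-5-6-0 has odd length 5, so it cannot be 2-colored; at least 3 colors are needed.
3 colors suffice: color red → {2, 3, 6}; color blue → {1, 4, 5, 7}; color green → {0}.
Since 4 ≥ 3, a proper 4-coloring certainly exists.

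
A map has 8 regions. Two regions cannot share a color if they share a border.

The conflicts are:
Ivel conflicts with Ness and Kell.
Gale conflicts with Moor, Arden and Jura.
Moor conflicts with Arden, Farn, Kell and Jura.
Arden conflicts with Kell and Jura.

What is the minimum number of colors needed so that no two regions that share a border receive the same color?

Gale, Moor, Arden, Jura all conflict with each other, so at least 4 colors are needed.
A valid assignment using 4 colors: Ivel=1, Ness=2, Gale=3, Moor=1, Arden=2, Farn=2, Kell=3, Jura=4. Each listed conflict is separated.

4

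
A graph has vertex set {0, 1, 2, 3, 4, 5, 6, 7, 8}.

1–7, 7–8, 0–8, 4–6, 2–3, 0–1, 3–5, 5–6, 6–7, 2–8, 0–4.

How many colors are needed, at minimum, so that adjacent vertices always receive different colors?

3

The cycle 4-0-1-7-6-4 has odd length 5, so it cannot be 2-colored; at least 3 colors are needed.
3 colors suffice: color a → {0, 3, 6}; color b → {1, 4, 5, 8}; color c → {2, 7}. No two adjacent vertices share a color.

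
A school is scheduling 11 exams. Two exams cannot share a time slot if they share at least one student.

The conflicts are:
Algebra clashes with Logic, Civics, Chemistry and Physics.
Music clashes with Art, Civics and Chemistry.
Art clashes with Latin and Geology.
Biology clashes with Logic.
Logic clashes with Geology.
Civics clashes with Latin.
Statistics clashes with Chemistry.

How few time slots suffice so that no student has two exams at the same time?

2

Statistics and Chemistry conflict, so at least 2 time slots are needed.
2 time slots suffice: time slot 1 → {Algebra, Music, Biology, Statistics, Latin, Geology}; time slot 2 → {Art, Logic, Civics, Chemistry, Physics}. Each listed conflict is separated.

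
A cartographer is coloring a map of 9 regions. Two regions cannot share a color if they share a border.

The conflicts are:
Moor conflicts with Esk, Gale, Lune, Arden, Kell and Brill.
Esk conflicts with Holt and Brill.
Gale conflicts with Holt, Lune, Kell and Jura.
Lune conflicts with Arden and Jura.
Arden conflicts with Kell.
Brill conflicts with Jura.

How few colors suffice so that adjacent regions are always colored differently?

3

Moor, Gale, Kell are mutually in conflict, so at least 3 colors are needed.
One proper 3-coloring: Moor=1, Esk=3, Gale=2, Holt=1, Lune=3, Arden=2, Kell=3, Brill=2, Jura=1. No two conflicting regions share a color.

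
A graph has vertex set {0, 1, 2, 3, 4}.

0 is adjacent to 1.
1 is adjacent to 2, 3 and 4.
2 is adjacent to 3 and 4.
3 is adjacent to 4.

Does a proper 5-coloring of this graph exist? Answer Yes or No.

The chromatic number is 4. 1, 2, 3, 4 form a clique, so at least 4 colors are needed.
4 colors suffice: 0=blue, 1=red, 2=green, 3=yellow, 4=blue.
Since 5 ≥ 4, a proper 5-coloring certainly exists.

Yes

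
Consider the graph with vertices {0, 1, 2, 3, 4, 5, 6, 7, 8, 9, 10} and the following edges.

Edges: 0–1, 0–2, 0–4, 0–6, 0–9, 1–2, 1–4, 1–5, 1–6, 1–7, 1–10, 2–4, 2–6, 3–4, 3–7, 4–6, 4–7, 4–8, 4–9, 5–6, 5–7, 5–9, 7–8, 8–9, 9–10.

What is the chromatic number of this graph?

5

0, 1, 2, 4, 6 are pairwise adjacent (a clique of size 5), so at least 5 colors are needed.
5 colors suffice: color a → {4, 5, 10}; color b → {1, 3, 9}; color c → {0, 7}; color d → {6, 8}; color e → {2}. Every edge joins two different colors.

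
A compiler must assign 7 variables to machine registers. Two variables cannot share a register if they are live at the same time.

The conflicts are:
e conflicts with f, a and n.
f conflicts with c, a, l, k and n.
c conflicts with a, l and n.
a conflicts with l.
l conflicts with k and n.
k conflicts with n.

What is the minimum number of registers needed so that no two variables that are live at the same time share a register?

f, l, k, n all conflict with each other, so at least 4 registers are needed.
4 registers suffice: register 1 → {f}; register 2 → {e, l}; register 3 → {a, n}; register 4 → {c, k}. Each listed conflict is separated.

4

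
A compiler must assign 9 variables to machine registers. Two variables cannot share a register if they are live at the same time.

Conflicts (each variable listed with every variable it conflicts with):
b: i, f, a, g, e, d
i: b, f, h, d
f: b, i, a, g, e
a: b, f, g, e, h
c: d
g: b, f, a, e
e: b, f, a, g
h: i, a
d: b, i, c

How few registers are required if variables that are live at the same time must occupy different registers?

b, f, a, g, e pairwise conflict, so at least 5 registers are needed.
5 registers suffice: b=1, i=3, f=2, a=3, c=1, g=5, e=4, h=1, d=2. Every pair that conflicts lands in different registers.

5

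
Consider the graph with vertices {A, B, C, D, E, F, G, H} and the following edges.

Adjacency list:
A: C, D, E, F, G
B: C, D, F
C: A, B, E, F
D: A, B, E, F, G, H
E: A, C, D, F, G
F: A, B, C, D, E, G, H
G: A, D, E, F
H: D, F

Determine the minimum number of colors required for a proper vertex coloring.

A, D, E, F, G form a clique, so at least 5 colors are needed.
5 colors suffice: A=3, B=3, C=2, D=2, E=4, F=1, G=5, H=3. No two adjacent vertices share a color.

5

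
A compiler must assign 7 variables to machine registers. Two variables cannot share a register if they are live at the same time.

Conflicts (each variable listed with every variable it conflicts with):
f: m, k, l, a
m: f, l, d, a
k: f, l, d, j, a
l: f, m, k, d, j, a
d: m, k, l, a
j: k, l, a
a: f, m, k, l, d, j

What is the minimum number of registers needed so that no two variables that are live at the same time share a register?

f, m, l, a all conflict with each other, so at least 4 registers are needed.
Using 4 registers: f=4, m=3, k=3, l=2, d=4, j=4, a=1. Every pair that conflicts lands in different registers.

4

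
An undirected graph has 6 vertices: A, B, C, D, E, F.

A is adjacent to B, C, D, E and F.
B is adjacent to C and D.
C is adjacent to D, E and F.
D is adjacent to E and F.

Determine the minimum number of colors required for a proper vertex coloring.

A, C, D, E are mutually adjacent (a clique of size 4), so at least 4 colors are needed.
4 colors suffice: color 1 → {C}; color 2 → {D}; color 3 → {A}; color 4 → {B, E, F}. Each edge has distinct colors on its endpoints.

4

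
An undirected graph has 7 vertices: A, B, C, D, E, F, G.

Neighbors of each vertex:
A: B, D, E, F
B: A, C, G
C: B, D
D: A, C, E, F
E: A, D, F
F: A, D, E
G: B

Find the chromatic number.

4

A, D, E, F form a clique, so at least 4 colors are needed.
4 colors suffice: color red → {A, C, G}; color blue → {B, D}; color green → {E}; color yellow → {F}. Every edge joins two different colors.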